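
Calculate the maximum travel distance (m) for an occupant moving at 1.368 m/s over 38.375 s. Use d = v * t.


d = 1.368 * 38.375 = 52.497 m

52.497 m


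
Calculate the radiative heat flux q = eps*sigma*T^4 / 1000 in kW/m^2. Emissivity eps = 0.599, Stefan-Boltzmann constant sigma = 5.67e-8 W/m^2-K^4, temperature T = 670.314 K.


T^4 = 2.0189e+11
q = 0.599 * 5.67e-8 * 2.0189e+11 / 1000 = 6.8568 kW/m^2

6.8568 kW/m^2


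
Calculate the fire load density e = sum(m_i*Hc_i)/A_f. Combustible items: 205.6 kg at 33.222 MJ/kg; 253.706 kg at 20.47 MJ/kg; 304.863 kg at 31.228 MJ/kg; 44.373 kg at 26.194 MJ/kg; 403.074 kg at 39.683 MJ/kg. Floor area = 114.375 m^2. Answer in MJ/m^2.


Total energy = 205.6*33.222 + 253.706*20.47 + 304.863*31.228 + 44.373*26.194 + 403.074*39.683
= 6830.443 + 5193.362 + 9520.262 + 1162.306 + 15995.19
= 38701.56 MJ
e = 38701.56 / 114.375 = 338.37 MJ/m^2

338.37 MJ/m^2


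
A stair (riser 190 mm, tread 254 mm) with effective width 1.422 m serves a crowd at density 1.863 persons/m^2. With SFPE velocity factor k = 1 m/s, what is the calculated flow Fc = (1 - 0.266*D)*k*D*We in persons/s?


1 - 0.266*D = 1 - 0.266*1.863 = 0.50444
Fs = 0.50444 * 1 * 1.863 = 0.93978 persons/(s*m)
Fc = 0.93978 * 1.422 = 1.3364 persons/s

1.3364 persons/s


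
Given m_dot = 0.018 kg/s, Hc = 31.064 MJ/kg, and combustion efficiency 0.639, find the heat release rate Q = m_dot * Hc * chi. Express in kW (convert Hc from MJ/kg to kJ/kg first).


Hc = 31.064 MJ/kg = 31.064 * 1000 kJ/kg = 31064 kJ/kg
Q = 0.018 kg/s * 31064 kJ/kg * 0.639 = 357.30 kW

357.30 kW


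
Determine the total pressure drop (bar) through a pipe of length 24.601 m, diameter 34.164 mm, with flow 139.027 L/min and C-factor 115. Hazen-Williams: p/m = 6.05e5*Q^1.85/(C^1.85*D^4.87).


Q^1.85 = 9220.1
C^1.85 = 6490.7
D^4.87 = 2.9409e+07
p/m = 0.029223 bar/m
p_total = 0.029223 * 24.601 = 0.71890 bar

0.71890 bar


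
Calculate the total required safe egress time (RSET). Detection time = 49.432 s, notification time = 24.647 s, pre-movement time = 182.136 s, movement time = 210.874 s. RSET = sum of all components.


Total = 49.432 + 24.647 + 182.136 + 210.874 = 467.089 s

467.089 s


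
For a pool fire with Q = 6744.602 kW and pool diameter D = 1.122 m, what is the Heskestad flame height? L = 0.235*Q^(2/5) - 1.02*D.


Q^(2/5) = 34.008
0.235 * Q^(2/5) = 7.9919
1.02 * D = 1.1444
L = 6.8475 m

6.8475 m


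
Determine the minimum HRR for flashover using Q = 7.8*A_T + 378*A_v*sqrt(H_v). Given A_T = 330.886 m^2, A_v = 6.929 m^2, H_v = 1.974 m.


7.8*A_T = 2580.9
sqrt(H_v) = 1.4050
378*A_v*sqrt(H_v) = 3679.9
Q = 2580.9 + 3679.9 = 6260.8 kW

6260.8 kW


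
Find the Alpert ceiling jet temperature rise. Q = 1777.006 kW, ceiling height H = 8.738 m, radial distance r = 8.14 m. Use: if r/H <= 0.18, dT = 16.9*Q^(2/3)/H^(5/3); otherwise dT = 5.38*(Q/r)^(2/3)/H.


r/H = 8.14 / 8.738 = 0.93156
r/H > 0.18, so dT = 5.38*(Q/r)^(2/3)/H
Q/r = 218.31
(Q/r)^(2/3) = 36.256
dT = 5.38 * 36.256 / 8.738 = 22.323 K

22.323 K


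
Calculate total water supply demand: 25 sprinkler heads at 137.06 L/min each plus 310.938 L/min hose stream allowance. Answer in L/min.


Sprinkler demand = 25 * 137.06 = 3426.5 L/min
Total = 3426.5 + 310.938 = 3737.438 L/min

3737.438 L/min


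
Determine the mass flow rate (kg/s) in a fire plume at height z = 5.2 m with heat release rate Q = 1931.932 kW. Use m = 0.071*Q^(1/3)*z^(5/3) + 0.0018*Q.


Q^(1/3) = 12.455
z^(5/3) = 15.608
First term = 0.071 * 12.455 * 15.608 = 13.802
Second term = 0.0018 * 1931.932 = 3.4775
m = 17.279 kg/s

17.279 kg/s


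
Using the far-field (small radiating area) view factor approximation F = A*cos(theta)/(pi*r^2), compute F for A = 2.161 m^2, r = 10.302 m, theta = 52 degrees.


cos(52 deg) = 0.61566
pi*r^2 = 333.42
F = 2.161 * 0.61566 / 333.42 = 0.0039903

0.0039903


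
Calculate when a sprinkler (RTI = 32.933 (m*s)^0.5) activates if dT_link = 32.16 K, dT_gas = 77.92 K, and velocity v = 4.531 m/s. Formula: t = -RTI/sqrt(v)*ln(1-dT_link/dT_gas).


dT_link/dT_gas = 0.41273
ln(1 - 0.41273) = -0.53227
t = -32.933 / sqrt(4.531) * -0.53227 = 8.2351 s

8.2351 s


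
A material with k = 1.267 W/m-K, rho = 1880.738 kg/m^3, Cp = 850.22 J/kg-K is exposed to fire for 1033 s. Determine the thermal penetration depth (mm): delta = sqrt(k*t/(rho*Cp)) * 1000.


alpha = 1.267 / (1880.738 * 850.22) = 7.9235e-07 m^2/s
alpha * t = 0.00081850
delta = sqrt(0.00081850) * 1000 = 28.609 mm

28.609 mm


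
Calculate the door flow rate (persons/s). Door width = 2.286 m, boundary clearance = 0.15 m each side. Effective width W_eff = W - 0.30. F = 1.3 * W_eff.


W_eff = 2.286 - 0.30 = 1.986 m
F = 1.3 * 1.986 = 2.5818 persons/s

2.5818 persons/s


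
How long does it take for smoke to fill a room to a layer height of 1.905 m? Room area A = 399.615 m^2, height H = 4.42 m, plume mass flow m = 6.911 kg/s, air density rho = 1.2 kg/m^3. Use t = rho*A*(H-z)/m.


H - z = 2.515 m
t = 1.2 * 399.615 * 2.515 / 6.911 = 174.51 s

174.51 s


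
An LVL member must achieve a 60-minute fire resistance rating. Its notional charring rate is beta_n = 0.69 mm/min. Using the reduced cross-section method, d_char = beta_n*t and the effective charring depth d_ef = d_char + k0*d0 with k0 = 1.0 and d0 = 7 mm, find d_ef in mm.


d_char = 0.69 * 60 = 41.4 mm
d_ef = 41.4 + 1.0*7 = 48.4 mm

48.4 mm


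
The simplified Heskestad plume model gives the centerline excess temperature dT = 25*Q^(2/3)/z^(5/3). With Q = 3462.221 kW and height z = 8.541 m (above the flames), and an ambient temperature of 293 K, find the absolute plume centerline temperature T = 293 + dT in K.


Q^(2/3) = 228.86
z^(5/3) = 35.687
dT = 25 * 228.86 / 35.687 = 160.32 K
T = 293 + 160.32 = 453.32 K

453.32 K


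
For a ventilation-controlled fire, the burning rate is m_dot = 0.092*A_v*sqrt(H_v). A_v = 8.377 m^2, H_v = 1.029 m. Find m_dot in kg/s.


sqrt(H_v) = 1.0144
m_dot = 0.092 * 8.377 * 1.0144 = 0.78178 kg/s

0.78178 kg/s


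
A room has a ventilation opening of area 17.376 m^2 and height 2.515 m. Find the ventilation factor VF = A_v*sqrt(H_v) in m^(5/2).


sqrt(H_v) = 1.5859
VF = 17.376 * 1.5859 = 27.556 m^(5/2)

27.556 m^(5/2)


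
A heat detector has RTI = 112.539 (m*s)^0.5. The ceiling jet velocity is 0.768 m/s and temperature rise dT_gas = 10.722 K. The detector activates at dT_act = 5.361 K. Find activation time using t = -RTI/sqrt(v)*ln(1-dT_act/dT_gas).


dT_act/dT_gas = 0.5
ln(1 - 0.5) = -0.69315
t = -112.539 / sqrt(0.768) * -0.69315 = 89.012 s

89.012 s


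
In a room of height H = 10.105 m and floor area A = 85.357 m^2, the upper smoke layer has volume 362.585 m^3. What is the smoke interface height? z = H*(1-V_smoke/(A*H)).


V/(A*H) = 0.42037
1 - 0.42037 = 0.57963
z = 10.105 * 0.57963 = 5.8571 m

5.8571 m


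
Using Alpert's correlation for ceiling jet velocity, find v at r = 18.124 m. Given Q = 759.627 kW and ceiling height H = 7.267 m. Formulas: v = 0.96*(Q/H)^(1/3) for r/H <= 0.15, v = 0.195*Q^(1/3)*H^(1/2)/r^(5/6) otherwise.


r/H = 18.124 / 7.267 = 2.4940
r/H > 0.15, so v = 0.195*Q^(1/3)*H^(1/2)/r^(5/6)
Q^(1/3) = 9.1243
H^(1/2) = 2.6957
r^(5/6) = 11.183
v = 0.195 * 9.1243 * 2.6957 / 11.183 = 0.42891 m/s

0.42891 m/s


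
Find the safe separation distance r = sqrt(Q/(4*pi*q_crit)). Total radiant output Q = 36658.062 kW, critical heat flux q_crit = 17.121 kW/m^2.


4*pi*q_crit = 215.15
Q/(4*pi*q_crit) = 170.38
r = sqrt(170.38) = 13.053 m

13.053 m


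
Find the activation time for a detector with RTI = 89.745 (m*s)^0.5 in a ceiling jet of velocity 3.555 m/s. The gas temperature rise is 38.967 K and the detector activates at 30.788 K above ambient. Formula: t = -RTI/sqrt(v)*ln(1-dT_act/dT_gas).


dT_act/dT_gas = 0.79010
ln(1 - 0.79010) = -1.5611
t = -89.745 / sqrt(3.555) * -1.5611 = 74.308 s

74.308 s


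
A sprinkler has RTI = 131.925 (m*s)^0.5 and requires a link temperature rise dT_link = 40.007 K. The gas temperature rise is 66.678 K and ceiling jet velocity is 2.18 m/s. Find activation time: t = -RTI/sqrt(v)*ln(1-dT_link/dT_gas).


dT_link/dT_gas = 0.60000
ln(1 - 0.60000) = -0.91630
t = -131.925 / sqrt(2.18) * -0.91630 = 81.872 s

81.872 s


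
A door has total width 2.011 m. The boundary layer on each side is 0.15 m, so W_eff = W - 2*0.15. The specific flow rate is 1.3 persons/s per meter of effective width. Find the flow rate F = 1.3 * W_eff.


W_eff = 2.011 - 0.30 = 1.711 m
F = 1.3 * 1.711 = 2.2243 persons/s

2.2243 persons/s


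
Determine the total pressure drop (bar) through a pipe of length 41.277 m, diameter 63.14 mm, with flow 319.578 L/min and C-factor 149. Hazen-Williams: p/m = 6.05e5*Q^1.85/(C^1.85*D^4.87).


Q^1.85 = 43000
C^1.85 = 10481
D^4.87 = 5.8544e+08
p/m = 0.0042398 bar/m
p_total = 0.0042398 * 41.277 = 0.17501 bar

0.17501 bar


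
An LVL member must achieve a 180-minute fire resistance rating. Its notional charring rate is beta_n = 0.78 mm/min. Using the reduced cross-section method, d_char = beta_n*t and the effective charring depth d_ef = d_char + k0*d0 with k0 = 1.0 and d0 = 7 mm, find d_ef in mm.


d_char = 0.78 * 180 = 140.4 mm
d_ef = 140.4 + 1.0*7 = 147.4 mm

147.4 mm


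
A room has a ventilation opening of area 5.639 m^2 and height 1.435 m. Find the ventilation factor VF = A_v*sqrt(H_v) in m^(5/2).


sqrt(H_v) = 1.1979
VF = 5.639 * 1.1979 = 6.7550 m^(5/2)

6.7550 m^(5/2)


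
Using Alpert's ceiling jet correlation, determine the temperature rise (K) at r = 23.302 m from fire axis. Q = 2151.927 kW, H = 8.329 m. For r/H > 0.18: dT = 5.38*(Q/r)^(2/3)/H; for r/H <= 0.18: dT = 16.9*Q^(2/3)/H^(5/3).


r/H = 23.302 / 8.329 = 2.7977
r/H > 0.18, so dT = 5.38*(Q/r)^(2/3)/H
Q/r = 92.349
(Q/r)^(2/3) = 20.431
dT = 5.38 * 20.431 / 8.329 = 13.197 K

13.197 K


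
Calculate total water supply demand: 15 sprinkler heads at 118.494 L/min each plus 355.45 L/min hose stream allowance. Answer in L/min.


Sprinkler demand = 15 * 118.494 = 1777.41 L/min
Total = 1777.41 + 355.45 = 2132.86 L/min

2132.86 L/min


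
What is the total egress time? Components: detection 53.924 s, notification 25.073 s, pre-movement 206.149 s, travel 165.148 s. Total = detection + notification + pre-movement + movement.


Total = 53.924 + 25.073 + 206.149 + 165.148 = 450.294 s

450.294 s


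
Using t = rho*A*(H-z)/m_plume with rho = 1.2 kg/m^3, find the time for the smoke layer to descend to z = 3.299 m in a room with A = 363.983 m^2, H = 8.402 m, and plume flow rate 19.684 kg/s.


H - z = 5.103 m
t = 1.2 * 363.983 * 5.103 / 19.684 = 113.23 s

113.23 s


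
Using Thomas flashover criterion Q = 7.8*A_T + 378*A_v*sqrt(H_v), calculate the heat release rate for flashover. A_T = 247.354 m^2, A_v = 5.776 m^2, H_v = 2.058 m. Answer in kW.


7.8*A_T = 1929.4
sqrt(H_v) = 1.4346
378*A_v*sqrt(H_v) = 3132.1
Q = 1929.4 + 3132.1 = 5061.5 kW

5061.5 kW


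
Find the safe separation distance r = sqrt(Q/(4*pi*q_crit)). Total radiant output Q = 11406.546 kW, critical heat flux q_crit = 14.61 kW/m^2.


4*pi*q_crit = 183.59
Q/(4*pi*q_crit) = 62.129
r = sqrt(62.129) = 7.8822 m

7.8822 m


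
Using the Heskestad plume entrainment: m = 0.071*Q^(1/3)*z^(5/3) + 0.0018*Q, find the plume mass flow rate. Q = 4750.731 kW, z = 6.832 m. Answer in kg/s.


Q^(1/3) = 16.811
z^(5/3) = 24.599
First term = 0.071 * 16.811 * 24.599 = 29.360
Second term = 0.0018 * 4750.731 = 8.5513
m = 37.911 kg/s

37.911 kg/s


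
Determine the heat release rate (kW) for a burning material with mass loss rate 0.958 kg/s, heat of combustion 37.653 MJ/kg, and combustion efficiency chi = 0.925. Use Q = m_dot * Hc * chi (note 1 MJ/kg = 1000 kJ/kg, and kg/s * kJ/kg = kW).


Hc = 37.653 MJ/kg = 37.653 * 1000 kJ/kg = 37653 kJ/kg
Q = 0.958 kg/s * 37653 kJ/kg * 0.925 = 33366 kW

33366 kW


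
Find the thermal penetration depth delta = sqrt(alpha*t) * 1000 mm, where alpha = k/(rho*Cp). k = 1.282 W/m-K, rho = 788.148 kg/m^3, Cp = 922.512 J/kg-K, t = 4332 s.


alpha = 1.282 / (788.148 * 922.512) = 1.7632e-06 m^2/s
alpha * t = 0.0076383
delta = sqrt(0.0076383) * 1000 = 87.397 mm

87.397 mm


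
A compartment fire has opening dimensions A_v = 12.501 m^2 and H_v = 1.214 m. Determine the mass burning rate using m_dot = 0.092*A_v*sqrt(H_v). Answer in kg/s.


sqrt(H_v) = 1.1018
m_dot = 0.092 * 12.501 * 1.1018 = 1.2672 kg/s

1.2672 kg/s


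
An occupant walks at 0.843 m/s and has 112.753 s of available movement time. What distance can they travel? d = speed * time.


d = 0.843 * 112.753 = 95.051 m

95.051 m


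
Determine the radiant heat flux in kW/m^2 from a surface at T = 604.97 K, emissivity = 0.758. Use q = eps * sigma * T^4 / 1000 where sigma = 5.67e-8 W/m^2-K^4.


T^4 = 1.3395e+11
q = 0.758 * 5.67e-8 * 1.3395e+11 / 1000 = 5.7569 kW/m^2

5.7569 kW/m^2


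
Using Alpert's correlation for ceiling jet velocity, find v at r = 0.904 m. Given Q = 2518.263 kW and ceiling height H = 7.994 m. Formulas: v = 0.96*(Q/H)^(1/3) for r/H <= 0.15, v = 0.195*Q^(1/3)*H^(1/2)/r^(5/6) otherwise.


r/H = 0.904 / 7.994 = 0.11308
r/H <= 0.15, so v = 0.96*(Q/H)^(1/3)
Q/H = 315.02
(Q/H)^(1/3) = 6.8042
v = 0.96 * 6.8042 = 6.5321 m/s

6.5321 m/s


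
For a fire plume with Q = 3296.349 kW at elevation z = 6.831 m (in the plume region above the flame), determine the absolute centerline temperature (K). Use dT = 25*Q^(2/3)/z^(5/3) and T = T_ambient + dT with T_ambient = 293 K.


Q^(2/3) = 221.49
z^(5/3) = 24.593
dT = 25 * 221.49 / 24.593 = 225.16 K
T = 293 + 225.16 = 518.16 K

518.16 K


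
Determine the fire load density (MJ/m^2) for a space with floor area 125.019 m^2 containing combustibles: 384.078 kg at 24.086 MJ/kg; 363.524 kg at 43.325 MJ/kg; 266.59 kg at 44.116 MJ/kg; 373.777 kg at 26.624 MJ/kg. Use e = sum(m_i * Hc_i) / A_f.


Total energy = 384.078*24.086 + 363.524*43.325 + 266.59*44.116 + 373.777*26.624
= 9250.903 + 15749.68 + 11760.88 + 9951.439
= 46712.90 MJ
e = 46712.90 / 125.019 = 373.65 MJ/m^2

373.65 MJ/m^2


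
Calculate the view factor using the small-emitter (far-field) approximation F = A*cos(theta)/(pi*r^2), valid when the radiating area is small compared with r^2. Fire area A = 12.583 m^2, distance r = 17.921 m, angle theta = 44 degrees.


cos(44 deg) = 0.71934
pi*r^2 = 1009.0
F = 12.583 * 0.71934 / 1009.0 = 0.0089711

0.0089711


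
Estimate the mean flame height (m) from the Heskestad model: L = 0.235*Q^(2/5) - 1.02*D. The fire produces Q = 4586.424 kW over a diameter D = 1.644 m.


Q^(2/5) = 29.147
0.235 * Q^(2/5) = 6.8495
1.02 * D = 1.6769
L = 5.1726 m

5.1726 m


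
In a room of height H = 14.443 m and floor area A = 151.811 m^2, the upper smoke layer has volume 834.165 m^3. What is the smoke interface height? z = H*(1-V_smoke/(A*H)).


V/(A*H) = 0.38044
1 - 0.38044 = 0.61956
z = 14.443 * 0.61956 = 8.9482 m

8.9482 m


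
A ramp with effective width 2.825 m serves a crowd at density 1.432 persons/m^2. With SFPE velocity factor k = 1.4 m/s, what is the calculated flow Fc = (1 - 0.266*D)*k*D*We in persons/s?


1 - 0.266*D = 1 - 0.266*1.432 = 0.61909
Fs = 0.61909 * 1.4 * 1.432 = 1.2411 persons/(s*m)
Fc = 1.2411 * 2.825 = 3.5062 persons/s

3.5062 persons/s


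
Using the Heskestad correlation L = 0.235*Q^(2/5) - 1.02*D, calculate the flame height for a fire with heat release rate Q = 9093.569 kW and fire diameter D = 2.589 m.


Q^(2/5) = 38.326
0.235 * Q^(2/5) = 9.0066
1.02 * D = 2.6408
L = 6.3658 m

6.3658 m


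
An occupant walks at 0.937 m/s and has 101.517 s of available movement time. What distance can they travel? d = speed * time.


d = 0.937 * 101.517 = 95.121 m

95.121 m


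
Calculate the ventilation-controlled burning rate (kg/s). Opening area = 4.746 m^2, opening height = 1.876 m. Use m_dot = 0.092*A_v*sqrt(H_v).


sqrt(H_v) = 1.3697
m_dot = 0.092 * 4.746 * 1.3697 = 0.59804 kg/s

0.59804 kg/s


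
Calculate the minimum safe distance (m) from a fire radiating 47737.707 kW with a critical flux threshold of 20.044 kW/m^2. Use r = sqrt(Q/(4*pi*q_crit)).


4*pi*q_crit = 251.88
Q/(4*pi*q_crit) = 189.53
r = sqrt(189.53) = 13.767 m

13.767 m


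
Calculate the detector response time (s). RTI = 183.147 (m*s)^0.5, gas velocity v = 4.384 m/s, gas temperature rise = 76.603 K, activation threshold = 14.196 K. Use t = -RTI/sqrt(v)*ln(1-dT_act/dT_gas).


dT_act/dT_gas = 0.18532
ln(1 - 0.18532) = -0.20496
t = -183.147 / sqrt(4.384) * -0.20496 = 17.928 s

17.928 s


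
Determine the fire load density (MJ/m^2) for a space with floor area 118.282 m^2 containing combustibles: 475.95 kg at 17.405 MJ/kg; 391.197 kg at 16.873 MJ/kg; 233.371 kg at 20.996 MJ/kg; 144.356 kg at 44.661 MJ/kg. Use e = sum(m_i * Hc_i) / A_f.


Total energy = 475.95*17.405 + 391.197*16.873 + 233.371*20.996 + 144.356*44.661
= 8283.910 + 6600.667 + 4899.858 + 6447.083
= 26231.52 MJ
e = 26231.52 / 118.282 = 221.77 MJ/m^2

221.77 MJ/m^2


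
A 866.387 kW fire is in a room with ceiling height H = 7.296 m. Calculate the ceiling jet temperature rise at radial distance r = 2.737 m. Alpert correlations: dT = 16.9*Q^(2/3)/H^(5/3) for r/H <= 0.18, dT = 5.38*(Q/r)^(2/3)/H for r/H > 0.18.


r/H = 2.737 / 7.296 = 0.37514
r/H > 0.18, so dT = 5.38*(Q/r)^(2/3)/H
Q/r = 316.55
(Q/r)^(2/3) = 46.447
dT = 5.38 * 46.447 / 7.296 = 34.250 K

34.250 K


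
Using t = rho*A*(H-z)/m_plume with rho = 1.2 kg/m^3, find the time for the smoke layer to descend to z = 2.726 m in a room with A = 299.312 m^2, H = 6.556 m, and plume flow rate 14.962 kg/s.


H - z = 3.83 m
t = 1.2 * 299.312 * 3.83 / 14.962 = 91.942 s

91.942 s


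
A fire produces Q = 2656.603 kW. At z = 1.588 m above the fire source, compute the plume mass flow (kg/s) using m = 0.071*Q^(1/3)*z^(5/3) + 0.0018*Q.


Q^(1/3) = 13.850
z^(5/3) = 2.1615
First term = 0.071 * 13.850 * 2.1615 = 2.1255
Second term = 0.0018 * 2656.603 = 4.7819
m = 6.9073 kg/s

6.9073 kg/s


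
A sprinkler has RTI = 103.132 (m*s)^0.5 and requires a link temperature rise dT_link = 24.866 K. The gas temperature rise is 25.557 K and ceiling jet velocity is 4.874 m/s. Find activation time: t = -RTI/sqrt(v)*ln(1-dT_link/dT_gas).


dT_link/dT_gas = 0.97296
ln(1 - 0.97296) = -3.6105
t = -103.132 / sqrt(4.874) * -3.6105 = 168.66 s

168.66 s


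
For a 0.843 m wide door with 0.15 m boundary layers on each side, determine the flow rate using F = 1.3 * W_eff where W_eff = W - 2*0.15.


W_eff = 0.843 - 0.30 = 0.543 m
F = 1.3 * 0.543 = 0.70590 persons/s

0.70590 persons/s


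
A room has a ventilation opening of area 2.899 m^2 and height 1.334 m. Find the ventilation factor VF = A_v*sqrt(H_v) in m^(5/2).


sqrt(H_v) = 1.1550
VF = 2.899 * 1.1550 = 3.3483 m^(5/2)

3.3483 m^(5/2)


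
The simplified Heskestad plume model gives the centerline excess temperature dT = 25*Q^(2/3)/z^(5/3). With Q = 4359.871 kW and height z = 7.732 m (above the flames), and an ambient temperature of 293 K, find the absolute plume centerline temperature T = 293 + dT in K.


Q^(2/3) = 266.88
z^(5/3) = 30.233
dT = 25 * 266.88 / 30.233 = 220.68 K
T = 293 + 220.68 = 513.68 K

513.68 K


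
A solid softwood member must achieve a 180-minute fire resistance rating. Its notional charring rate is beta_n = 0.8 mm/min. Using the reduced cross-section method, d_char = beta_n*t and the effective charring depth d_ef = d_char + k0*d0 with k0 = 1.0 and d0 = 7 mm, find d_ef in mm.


d_char = 0.8 * 180 = 144 mm
d_ef = 144 + 1.0*7 = 151 mm

151 mm


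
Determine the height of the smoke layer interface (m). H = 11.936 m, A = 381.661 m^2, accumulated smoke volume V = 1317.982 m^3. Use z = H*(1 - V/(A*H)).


V/(A*H) = 0.28932
1 - 0.28932 = 0.71068
z = 11.936 * 0.71068 = 8.4827 m

8.4827 m


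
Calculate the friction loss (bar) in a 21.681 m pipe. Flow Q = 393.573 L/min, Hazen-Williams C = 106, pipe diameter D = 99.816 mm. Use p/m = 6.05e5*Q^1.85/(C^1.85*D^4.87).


Q^1.85 = 63212
C^1.85 = 5582.3
D^4.87 = 5.4463e+09
p/m = 0.0012579 bar/m
p_total = 0.0012579 * 21.681 = 0.027272 bar

0.027272 bar


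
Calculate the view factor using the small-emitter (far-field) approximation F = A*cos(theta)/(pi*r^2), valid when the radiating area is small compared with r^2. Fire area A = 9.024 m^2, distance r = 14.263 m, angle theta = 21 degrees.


cos(21 deg) = 0.93358
pi*r^2 = 639.10
F = 9.024 * 0.93358 / 639.10 = 0.013182

0.013182


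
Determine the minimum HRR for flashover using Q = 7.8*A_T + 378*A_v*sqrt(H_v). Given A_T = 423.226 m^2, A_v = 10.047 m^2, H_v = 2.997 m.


7.8*A_T = 3301.2
sqrt(H_v) = 1.7312
378*A_v*sqrt(H_v) = 6574.6
Q = 3301.2 + 6574.6 = 9875.8 kW

9875.8 kW


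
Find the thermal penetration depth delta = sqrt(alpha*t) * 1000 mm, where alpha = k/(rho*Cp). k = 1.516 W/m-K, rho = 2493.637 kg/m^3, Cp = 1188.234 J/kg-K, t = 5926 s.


alpha = 1.516 / (2493.637 * 1188.234) = 5.1164e-07 m^2/s
alpha * t = 0.0030320
delta = sqrt(0.0030320) * 1000 = 55.063 mm

55.063 mm


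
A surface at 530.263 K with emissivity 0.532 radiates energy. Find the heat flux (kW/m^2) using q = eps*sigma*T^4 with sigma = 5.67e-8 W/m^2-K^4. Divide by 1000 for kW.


T^4 = 7.9062e+10
q = 0.532 * 5.67e-8 * 7.9062e+10 / 1000 = 2.3848 kW/m^2

2.3848 kW/m^2


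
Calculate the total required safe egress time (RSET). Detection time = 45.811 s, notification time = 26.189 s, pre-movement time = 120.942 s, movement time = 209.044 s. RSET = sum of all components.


Total = 45.811 + 26.189 + 120.942 + 209.044 = 401.986 s

401.986 s


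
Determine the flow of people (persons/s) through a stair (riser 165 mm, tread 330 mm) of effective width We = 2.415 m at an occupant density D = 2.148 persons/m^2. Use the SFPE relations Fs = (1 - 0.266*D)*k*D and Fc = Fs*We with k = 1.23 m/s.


1 - 0.266*D = 1 - 0.266*2.148 = 0.42863
Fs = 0.42863 * 1.23 * 2.148 = 1.1325 persons/(s*m)
Fc = 1.1325 * 2.415 = 2.7349 persons/s

2.7349 persons/s


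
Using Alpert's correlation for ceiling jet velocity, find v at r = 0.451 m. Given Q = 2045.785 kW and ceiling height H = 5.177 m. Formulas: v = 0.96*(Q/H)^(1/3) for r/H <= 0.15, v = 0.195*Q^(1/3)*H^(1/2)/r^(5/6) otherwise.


r/H = 0.451 / 5.177 = 0.087116
r/H <= 0.15, so v = 0.96*(Q/H)^(1/3)
Q/H = 395.17
(Q/H)^(1/3) = 7.3383
v = 0.96 * 7.3383 = 7.0447 m/s

7.0447 m/s


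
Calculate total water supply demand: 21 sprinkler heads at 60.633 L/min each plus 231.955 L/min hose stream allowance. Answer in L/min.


Sprinkler demand = 21 * 60.633 = 1273.293 L/min
Total = 1273.293 + 231.955 = 1505.248 L/min

1505.248 L/min


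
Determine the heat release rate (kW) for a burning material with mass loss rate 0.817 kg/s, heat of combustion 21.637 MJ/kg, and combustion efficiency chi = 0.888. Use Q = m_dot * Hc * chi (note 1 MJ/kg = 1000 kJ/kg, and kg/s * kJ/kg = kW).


Hc = 21.637 MJ/kg = 21.637 * 1000 kJ/kg = 21637 kJ/kg
Q = 0.817 kg/s * 21637 kJ/kg * 0.888 = 15698 kW

15698 kW


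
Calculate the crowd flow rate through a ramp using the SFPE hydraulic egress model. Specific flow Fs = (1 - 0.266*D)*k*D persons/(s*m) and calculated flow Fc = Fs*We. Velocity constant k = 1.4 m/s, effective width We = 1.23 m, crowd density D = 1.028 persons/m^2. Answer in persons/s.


1 - 0.266*D = 1 - 0.266*1.028 = 0.72655
Fs = 0.72655 * 1.4 * 1.028 = 1.0457 persons/(s*m)
Fc = 1.0457 * 1.23 = 1.2862 persons/s

1.2862 persons/s


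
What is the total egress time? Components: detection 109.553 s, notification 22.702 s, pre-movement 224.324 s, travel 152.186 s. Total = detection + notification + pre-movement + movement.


Total = 109.553 + 22.702 + 224.324 + 152.186 = 508.765 s

508.765 s


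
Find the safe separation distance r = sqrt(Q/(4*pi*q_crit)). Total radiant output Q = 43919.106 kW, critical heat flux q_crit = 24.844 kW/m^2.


4*pi*q_crit = 312.20
Q/(4*pi*q_crit) = 140.68
r = sqrt(140.68) = 11.861 m

11.861 m


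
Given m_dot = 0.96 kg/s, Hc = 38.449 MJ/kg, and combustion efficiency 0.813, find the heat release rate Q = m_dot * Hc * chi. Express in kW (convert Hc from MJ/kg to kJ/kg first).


Hc = 38.449 MJ/kg = 38.449 * 1000 kJ/kg = 38449 kJ/kg
Q = 0.96 kg/s * 38449 kJ/kg * 0.813 = 30009 kW

30009 kW


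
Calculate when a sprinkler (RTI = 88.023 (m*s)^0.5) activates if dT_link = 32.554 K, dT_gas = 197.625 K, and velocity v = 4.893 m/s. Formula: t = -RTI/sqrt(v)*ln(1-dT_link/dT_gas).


dT_link/dT_gas = 0.16473
ln(1 - 0.16473) = -0.18000
t = -88.023 / sqrt(4.893) * -0.18000 = 7.1626 s

7.1626 s


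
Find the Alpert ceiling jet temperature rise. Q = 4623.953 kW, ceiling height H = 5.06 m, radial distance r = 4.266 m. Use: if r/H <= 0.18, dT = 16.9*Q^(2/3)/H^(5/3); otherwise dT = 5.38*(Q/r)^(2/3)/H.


r/H = 4.266 / 5.06 = 0.84308
r/H > 0.18, so dT = 5.38*(Q/r)^(2/3)/H
Q/r = 1083.9
(Q/r)^(2/3) = 105.52
dT = 5.38 * 105.52 / 5.06 = 112.19 K

112.19 K


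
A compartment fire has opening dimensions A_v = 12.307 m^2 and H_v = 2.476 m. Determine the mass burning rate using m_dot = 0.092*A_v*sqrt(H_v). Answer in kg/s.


sqrt(H_v) = 1.5735
m_dot = 0.092 * 12.307 * 1.5735 = 1.7816 kg/s

1.7816 kg/s


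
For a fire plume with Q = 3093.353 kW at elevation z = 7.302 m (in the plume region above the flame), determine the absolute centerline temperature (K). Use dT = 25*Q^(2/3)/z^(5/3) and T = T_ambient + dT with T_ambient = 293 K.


Q^(2/3) = 212.30
z^(5/3) = 27.483
dT = 25 * 212.30 / 27.483 = 193.12 K
T = 293 + 193.12 = 486.12 K

486.12 K


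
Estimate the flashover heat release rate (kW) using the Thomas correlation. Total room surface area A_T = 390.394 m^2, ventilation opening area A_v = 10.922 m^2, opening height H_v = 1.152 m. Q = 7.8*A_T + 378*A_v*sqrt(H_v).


7.8*A_T = 3045.1
sqrt(H_v) = 1.0733
378*A_v*sqrt(H_v) = 4431.2
Q = 3045.1 + 4431.2 = 7476.3 kW

7476.3 kW


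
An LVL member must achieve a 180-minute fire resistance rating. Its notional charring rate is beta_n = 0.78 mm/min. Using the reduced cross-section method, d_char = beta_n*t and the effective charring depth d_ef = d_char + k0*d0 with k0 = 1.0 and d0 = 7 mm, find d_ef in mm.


d_char = 0.78 * 180 = 140.4 mm
d_ef = 140.4 + 1.0*7 = 147.4 mm

147.4 mm


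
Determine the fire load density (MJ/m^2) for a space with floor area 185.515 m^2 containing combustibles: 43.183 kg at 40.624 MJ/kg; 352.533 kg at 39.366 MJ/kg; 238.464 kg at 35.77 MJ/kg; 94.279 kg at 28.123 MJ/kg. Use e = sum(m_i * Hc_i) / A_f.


Total energy = 43.183*40.624 + 352.533*39.366 + 238.464*35.77 + 94.279*28.123
= 1754.266 + 13877.81 + 8529.857 + 2651.408
= 26813.35 MJ
e = 26813.35 / 185.515 = 144.53 MJ/m^2

144.53 MJ/m^2


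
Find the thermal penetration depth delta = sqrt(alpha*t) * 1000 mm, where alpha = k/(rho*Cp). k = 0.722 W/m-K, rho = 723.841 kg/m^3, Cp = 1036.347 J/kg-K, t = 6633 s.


alpha = 0.722 / (723.841 * 1036.347) = 9.6247e-07 m^2/s
alpha * t = 0.0063841
delta = sqrt(0.0063841) * 1000 = 79.900 mm

79.900 mm


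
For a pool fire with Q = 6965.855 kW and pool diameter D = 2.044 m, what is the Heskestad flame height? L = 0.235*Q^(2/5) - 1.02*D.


Q^(2/5) = 34.450
0.235 * Q^(2/5) = 8.0958
1.02 * D = 2.0849
L = 6.0109 m

6.0109 m


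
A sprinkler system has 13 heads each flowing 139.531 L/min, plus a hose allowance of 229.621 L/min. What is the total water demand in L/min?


Sprinkler demand = 13 * 139.531 = 1813.903 L/min
Total = 1813.903 + 229.621 = 2043.524 L/min

2043.524 L/min


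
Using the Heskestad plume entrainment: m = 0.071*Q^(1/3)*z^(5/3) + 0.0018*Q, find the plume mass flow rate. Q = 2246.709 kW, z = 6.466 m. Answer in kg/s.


Q^(1/3) = 13.097
z^(5/3) = 22.442
First term = 0.071 * 13.097 * 22.442 = 20.869
Second term = 0.0018 * 2246.709 = 4.0441
m = 24.913 kg/s

24.913 kg/s


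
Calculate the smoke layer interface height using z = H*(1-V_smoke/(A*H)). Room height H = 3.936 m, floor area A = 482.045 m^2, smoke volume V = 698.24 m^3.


V/(A*H) = 0.36801
1 - 0.36801 = 0.63199
z = 3.936 * 0.63199 = 2.4875 m

2.4875 m


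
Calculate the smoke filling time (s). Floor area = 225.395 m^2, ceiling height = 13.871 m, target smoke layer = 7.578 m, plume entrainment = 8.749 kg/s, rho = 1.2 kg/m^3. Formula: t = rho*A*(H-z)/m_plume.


H - z = 6.293 m
t = 1.2 * 225.395 * 6.293 / 8.749 = 194.55 s

194.55 s


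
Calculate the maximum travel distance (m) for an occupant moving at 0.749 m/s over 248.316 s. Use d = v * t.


d = 0.749 * 248.316 = 185.99 m

185.99 m


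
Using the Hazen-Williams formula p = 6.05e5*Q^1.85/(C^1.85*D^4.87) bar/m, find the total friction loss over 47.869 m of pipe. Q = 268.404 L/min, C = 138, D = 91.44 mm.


Q^1.85 = 31136
C^1.85 = 9094.4
D^4.87 = 3.5541e+09
p/m = 0.00058278 bar/m
p_total = 0.00058278 * 47.869 = 0.027897 bar

0.027897 bar


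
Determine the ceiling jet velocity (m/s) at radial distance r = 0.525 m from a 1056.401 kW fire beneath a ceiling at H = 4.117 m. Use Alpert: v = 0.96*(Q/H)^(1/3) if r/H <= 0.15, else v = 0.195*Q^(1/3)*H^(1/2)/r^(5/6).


r/H = 0.525 / 4.117 = 0.12752
r/H <= 0.15, so v = 0.96*(Q/H)^(1/3)
Q/H = 256.59
(Q/H)^(1/3) = 6.3545
v = 0.96 * 6.3545 = 6.1003 m/s

6.1003 m/s


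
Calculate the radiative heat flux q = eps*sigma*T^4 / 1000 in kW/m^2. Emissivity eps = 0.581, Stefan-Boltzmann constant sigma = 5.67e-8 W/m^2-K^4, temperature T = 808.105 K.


T^4 = 4.2645e+11
q = 0.581 * 5.67e-8 * 4.2645e+11 / 1000 = 14.049 kW/m^2

14.049 kW/m^2


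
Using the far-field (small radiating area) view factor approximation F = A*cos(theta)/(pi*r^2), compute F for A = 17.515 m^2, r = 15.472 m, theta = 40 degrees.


cos(40 deg) = 0.76604
pi*r^2 = 752.04
F = 17.515 * 0.76604 / 752.04 = 0.017841

0.017841


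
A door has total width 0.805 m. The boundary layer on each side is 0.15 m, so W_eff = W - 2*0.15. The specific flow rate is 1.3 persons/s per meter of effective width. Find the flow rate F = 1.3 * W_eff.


W_eff = 0.805 - 0.30 = 0.505 m
F = 1.3 * 0.505 = 0.65650 persons/s

0.65650 persons/s


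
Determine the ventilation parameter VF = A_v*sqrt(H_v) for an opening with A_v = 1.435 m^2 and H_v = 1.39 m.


sqrt(H_v) = 1.1790
VF = 1.435 * 1.1790 = 1.6918 m^(5/2)

1.6918 m^(5/2)


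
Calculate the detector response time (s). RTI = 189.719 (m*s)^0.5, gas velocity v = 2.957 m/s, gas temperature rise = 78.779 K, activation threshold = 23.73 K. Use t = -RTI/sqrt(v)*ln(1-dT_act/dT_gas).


dT_act/dT_gas = 0.30122
ln(1 - 0.30122) = -0.35842
t = -189.719 / sqrt(2.957) * -0.35842 = 39.544 s

39.544 s


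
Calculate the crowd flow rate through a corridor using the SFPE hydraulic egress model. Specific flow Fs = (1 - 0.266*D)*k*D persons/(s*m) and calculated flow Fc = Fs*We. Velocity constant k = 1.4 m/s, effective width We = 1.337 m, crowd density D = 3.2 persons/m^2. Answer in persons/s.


1 - 0.266*D = 1 - 0.266*3.2 = 0.14880
Fs = 0.14880 * 1.4 * 3.2 = 0.66662 persons/(s*m)
Fc = 0.66662 * 1.337 = 0.89128 persons/s

0.89128 persons/s


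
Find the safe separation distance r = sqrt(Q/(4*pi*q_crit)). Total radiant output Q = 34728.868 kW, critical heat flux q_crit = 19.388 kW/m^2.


4*pi*q_crit = 243.64
Q/(4*pi*q_crit) = 142.54
r = sqrt(142.54) = 11.939 m

11.939 m


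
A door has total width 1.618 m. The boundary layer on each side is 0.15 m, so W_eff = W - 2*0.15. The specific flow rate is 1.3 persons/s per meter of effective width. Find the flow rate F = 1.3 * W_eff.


W_eff = 1.618 - 0.30 = 1.318 m
F = 1.3 * 1.318 = 1.7134 persons/s

1.7134 persons/s


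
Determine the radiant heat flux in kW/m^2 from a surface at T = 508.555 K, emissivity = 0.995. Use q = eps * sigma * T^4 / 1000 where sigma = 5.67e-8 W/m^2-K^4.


T^4 = 6.6889e+10
q = 0.995 * 5.67e-8 * 6.6889e+10 / 1000 = 3.7736 kW/m^2

3.7736 kW/m^2


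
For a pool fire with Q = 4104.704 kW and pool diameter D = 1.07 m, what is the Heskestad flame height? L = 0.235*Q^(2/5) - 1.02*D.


Q^(2/5) = 27.881
0.235 * Q^(2/5) = 6.5521
1.02 * D = 1.0914
L = 5.4607 m

5.4607 m


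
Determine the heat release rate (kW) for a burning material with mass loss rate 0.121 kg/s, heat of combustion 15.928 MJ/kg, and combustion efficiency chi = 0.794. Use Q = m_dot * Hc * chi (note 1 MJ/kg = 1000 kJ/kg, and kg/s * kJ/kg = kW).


Hc = 15.928 MJ/kg = 15.928 * 1000 kJ/kg = 15928 kJ/kg
Q = 0.121 kg/s * 15928 kJ/kg * 0.794 = 1530.3 kW

1530.3 kW


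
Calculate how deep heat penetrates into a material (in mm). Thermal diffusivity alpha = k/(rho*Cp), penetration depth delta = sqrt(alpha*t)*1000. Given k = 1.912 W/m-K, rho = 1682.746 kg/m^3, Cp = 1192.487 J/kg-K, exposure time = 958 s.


alpha = 1.912 / (1682.746 * 1192.487) = 9.5283e-07 m^2/s
alpha * t = 0.00091281
delta = sqrt(0.00091281) * 1000 = 30.213 mm

30.213 mm


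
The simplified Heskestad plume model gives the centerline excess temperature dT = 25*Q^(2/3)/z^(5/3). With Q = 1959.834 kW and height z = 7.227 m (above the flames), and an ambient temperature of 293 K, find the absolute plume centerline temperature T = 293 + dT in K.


Q^(2/3) = 156.61
z^(5/3) = 27.014
dT = 25 * 156.61 / 27.014 = 144.93 K
T = 293 + 144.93 = 437.93 K

437.93 K


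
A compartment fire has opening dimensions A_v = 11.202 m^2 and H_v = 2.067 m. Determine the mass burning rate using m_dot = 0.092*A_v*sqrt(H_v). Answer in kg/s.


sqrt(H_v) = 1.4377
m_dot = 0.092 * 11.202 * 1.4377 = 1.4817 kg/s

1.4817 kg/s


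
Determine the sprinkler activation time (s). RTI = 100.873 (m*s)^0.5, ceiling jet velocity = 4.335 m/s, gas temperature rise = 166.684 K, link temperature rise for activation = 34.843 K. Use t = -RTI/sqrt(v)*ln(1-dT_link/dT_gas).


dT_link/dT_gas = 0.20904
ln(1 - 0.20904) = -0.23450
t = -100.873 / sqrt(4.335) * -0.23450 = 11.361 s

11.361 s


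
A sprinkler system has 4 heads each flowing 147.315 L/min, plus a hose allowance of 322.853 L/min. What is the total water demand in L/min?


Sprinkler demand = 4 * 147.315 = 589.26 L/min
Total = 589.26 + 322.853 = 912.113 L/min

912.113 L/min


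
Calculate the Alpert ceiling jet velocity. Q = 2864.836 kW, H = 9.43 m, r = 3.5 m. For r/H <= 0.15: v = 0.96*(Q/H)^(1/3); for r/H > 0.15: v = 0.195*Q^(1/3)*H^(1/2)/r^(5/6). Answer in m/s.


r/H = 3.5 / 9.43 = 0.37116
r/H > 0.15, so v = 0.195*Q^(1/3)*H^(1/2)/r^(5/6)
Q^(1/3) = 14.203
H^(1/2) = 3.0708
r^(5/6) = 2.8405
v = 0.195 * 14.203 * 3.0708 / 2.8405 = 2.9941 m/s

2.9941 m/s


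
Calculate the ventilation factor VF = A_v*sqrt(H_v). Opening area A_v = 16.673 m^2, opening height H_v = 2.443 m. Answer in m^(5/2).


sqrt(H_v) = 1.5630
VF = 16.673 * 1.5630 = 26.060 m^(5/2)

26.060 m^(5/2)


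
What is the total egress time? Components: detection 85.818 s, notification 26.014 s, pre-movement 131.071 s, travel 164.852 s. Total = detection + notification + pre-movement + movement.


Total = 85.818 + 26.014 + 131.071 + 164.852 = 407.755 s

407.755 s


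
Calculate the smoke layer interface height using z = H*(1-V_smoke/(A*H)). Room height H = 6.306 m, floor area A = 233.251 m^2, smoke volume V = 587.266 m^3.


V/(A*H) = 0.39926
1 - 0.39926 = 0.60074
z = 6.306 * 0.60074 = 3.7883 m

3.7883 m


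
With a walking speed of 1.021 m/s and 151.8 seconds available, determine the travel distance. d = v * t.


d = 1.021 * 151.8 = 154.99 m

154.99 m


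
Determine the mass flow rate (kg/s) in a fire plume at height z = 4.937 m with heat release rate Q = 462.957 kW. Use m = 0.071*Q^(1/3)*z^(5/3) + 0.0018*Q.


Q^(1/3) = 7.7359
z^(5/3) = 14.314
First term = 0.071 * 7.7359 * 14.314 = 7.8622
Second term = 0.0018 * 462.957 = 0.83332
m = 8.6955 kg/s

8.6955 kg/s


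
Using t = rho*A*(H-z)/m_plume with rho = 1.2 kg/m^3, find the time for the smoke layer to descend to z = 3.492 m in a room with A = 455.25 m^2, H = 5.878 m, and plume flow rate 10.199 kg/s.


H - z = 2.386 m
t = 1.2 * 455.25 * 2.386 / 10.199 = 127.80 s

127.80 s


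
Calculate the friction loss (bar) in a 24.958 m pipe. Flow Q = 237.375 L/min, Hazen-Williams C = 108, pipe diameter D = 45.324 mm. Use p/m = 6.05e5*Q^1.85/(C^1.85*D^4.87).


Q^1.85 = 24806
C^1.85 = 5778.8
D^4.87 = 1.1650e+08
p/m = 0.022292 bar/m
p_total = 0.022292 * 24.958 = 0.55637 bar

0.55637 bar


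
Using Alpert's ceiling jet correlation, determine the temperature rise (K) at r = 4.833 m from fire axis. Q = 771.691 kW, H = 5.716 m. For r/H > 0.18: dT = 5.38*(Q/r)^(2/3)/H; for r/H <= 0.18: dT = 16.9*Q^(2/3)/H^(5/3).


r/H = 4.833 / 5.716 = 0.84552
r/H > 0.18, so dT = 5.38*(Q/r)^(2/3)/H
Q/r = 159.67
(Q/r)^(2/3) = 29.432
dT = 5.38 * 29.432 / 5.716 = 27.702 K

27.702 K


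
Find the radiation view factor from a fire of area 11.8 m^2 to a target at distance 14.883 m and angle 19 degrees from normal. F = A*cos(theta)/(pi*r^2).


cos(19 deg) = 0.94552
pi*r^2 = 695.87
F = 11.8 * 0.94552 / 695.87 = 0.016033

0.016033


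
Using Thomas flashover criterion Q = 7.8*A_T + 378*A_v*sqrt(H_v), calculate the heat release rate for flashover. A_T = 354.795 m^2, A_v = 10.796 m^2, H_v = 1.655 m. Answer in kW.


7.8*A_T = 2767.401
sqrt(H_v) = 1.2865
378*A_v*sqrt(H_v) = 5249.9
Q = 2767.401 + 5249.9 = 8017.3 kW

8017.3 kW


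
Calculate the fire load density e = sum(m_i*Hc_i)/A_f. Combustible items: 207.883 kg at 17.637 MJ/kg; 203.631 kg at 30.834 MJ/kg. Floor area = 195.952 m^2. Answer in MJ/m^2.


Total energy = 207.883*17.637 + 203.631*30.834
= 3666.432 + 6278.758
= 9945.191 MJ
e = 9945.191 / 195.952 = 50.753 MJ/m^2

50.753 MJ/m^2


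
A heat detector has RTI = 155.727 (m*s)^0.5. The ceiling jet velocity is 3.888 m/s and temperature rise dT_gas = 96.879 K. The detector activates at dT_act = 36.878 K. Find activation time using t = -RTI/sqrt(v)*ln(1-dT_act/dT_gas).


dT_act/dT_gas = 0.38066
ln(1 - 0.38066) = -0.47910
t = -155.727 / sqrt(3.888) * -0.47910 = 37.838 s

37.838 s


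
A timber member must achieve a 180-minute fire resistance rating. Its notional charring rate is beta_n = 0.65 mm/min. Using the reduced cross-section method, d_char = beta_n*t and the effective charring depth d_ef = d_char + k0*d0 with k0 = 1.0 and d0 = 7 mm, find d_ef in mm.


d_char = 0.65 * 180 = 117 mm
d_ef = 117 + 1.0*7 = 124 mm

124 mm


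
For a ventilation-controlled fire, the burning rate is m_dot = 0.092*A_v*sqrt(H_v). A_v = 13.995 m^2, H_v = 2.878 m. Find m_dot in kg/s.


sqrt(H_v) = 1.6965
m_dot = 0.092 * 13.995 * 1.6965 = 2.1843 kg/s

2.1843 kg/s


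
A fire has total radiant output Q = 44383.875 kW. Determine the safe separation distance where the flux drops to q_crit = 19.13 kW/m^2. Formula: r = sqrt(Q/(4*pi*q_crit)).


4*pi*q_crit = 240.39
Q/(4*pi*q_crit) = 184.63
r = sqrt(184.63) = 13.588 m

13.588 m


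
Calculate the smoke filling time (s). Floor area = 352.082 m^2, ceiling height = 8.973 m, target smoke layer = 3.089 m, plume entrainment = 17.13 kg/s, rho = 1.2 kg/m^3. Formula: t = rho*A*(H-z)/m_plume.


H - z = 5.884 m
t = 1.2 * 352.082 * 5.884 / 17.13 = 145.12 s

145.12 s


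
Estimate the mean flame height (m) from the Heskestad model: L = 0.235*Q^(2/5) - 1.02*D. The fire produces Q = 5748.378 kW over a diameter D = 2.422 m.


Q^(2/5) = 31.902
0.235 * Q^(2/5) = 7.4970
1.02 * D = 2.4704
L = 5.0265 m

5.0265 m


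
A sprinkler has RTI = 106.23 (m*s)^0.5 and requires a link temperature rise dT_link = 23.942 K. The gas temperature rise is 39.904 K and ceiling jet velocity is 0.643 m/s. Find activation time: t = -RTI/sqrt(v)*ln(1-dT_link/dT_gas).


dT_link/dT_gas = 0.59999
ln(1 - 0.59999) = -0.91627
t = -106.23 / sqrt(0.643) * -0.91627 = 121.38 s

121.38 s


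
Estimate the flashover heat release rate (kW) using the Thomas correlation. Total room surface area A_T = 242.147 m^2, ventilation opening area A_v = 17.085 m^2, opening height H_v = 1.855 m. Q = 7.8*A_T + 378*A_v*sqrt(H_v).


7.8*A_T = 1888.7
sqrt(H_v) = 1.3620
378*A_v*sqrt(H_v) = 8795.9
Q = 1888.7 + 8795.9 = 10685 kW

10685 kW


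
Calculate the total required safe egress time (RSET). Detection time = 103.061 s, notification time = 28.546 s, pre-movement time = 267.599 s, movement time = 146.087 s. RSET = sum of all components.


Total = 103.061 + 28.546 + 267.599 + 146.087 = 545.293 s

545.293 s
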